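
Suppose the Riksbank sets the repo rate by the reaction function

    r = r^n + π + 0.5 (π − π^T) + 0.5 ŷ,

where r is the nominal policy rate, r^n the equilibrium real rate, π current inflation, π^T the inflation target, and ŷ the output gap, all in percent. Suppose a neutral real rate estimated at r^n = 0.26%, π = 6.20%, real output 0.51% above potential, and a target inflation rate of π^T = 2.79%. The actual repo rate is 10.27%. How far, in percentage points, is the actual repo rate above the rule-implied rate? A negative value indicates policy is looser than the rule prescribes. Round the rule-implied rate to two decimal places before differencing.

1.85 pp

Output 0.51% above potential → ŷ = 0.51.
r = 0.26 + 6.20 + 0.5 × (6.20 − 2.79) + 0.5 × 0.51
   = 0.26 + 6.2 + 1.705 + 0.255 = 8.42
Deviation = 10.27 − 8.42 = 1.85 pp.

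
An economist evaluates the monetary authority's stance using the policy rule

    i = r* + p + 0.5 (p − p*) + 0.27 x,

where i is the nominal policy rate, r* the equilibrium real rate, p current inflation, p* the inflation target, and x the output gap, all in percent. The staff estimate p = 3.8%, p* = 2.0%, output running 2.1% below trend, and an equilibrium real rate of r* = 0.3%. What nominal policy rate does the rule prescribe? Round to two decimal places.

4.43%

Output 2.1% below potential → x = -2.1.
i = 0.3 + 3.8 + 0.5 × (3.8 − 2.0) + 0.27 × (-2.1)
   = 0.3 + 3.8 + 0.9 − 0.567 = 4.43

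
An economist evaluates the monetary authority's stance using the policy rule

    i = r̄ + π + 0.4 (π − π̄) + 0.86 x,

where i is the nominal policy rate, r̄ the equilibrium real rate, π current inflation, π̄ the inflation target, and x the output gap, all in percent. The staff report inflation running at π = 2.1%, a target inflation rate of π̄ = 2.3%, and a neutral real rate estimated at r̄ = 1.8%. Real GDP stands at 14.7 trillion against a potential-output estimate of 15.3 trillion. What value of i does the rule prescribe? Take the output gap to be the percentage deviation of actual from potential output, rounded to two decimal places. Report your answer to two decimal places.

Output gap = 100 × (14.7 − 15.3) / 15.3 = -3.92%.
i = 1.80 + 2.10 + 0.4 × (2.10 − 2.30) + 0.86 × (-3.92)
   = 1.80 + 2.1 − 0.08 − 3.3712 = 0.45

0.45%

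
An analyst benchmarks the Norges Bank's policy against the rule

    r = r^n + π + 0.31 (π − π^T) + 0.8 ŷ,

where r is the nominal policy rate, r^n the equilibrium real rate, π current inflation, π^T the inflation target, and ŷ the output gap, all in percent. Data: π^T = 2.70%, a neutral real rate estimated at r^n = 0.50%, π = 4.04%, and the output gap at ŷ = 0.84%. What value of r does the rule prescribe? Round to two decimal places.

r = 0.50 + 4.04 + 0.31 × (4.04 − 2.70) + 0.8 × 0.84
   = 0.50 + 4.04 + 0.4154 + 0.672 = 5.63

5.63%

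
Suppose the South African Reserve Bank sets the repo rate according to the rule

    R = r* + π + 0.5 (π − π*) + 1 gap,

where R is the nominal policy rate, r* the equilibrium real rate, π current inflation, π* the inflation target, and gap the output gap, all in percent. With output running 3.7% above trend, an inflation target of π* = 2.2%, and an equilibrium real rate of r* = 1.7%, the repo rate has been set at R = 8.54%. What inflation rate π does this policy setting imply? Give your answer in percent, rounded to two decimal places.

2.83%

Output 3.7% above potential → gap = 3.7.
Collecting π: R = r* + (1 + 0.5) π − 0.5 π* + 1 gap
1.5 π = 8.54 − 1.7 + 0.5 × 2.2 − 1 × 3.7 = 4.24
π = 4.24 / 1.5 = 2.83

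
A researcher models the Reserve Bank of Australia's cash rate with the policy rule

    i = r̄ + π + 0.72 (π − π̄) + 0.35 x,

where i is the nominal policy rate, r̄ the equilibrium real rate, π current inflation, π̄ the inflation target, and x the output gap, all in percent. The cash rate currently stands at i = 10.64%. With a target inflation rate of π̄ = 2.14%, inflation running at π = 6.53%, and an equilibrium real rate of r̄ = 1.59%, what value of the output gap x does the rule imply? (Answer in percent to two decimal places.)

-1.83%

0.35 x = 10.64 − 1.59 − 6.53 − 0.72 × (6.53 − 2.14) = -0.6408
x = -0.6408 / 0.35 = -1.83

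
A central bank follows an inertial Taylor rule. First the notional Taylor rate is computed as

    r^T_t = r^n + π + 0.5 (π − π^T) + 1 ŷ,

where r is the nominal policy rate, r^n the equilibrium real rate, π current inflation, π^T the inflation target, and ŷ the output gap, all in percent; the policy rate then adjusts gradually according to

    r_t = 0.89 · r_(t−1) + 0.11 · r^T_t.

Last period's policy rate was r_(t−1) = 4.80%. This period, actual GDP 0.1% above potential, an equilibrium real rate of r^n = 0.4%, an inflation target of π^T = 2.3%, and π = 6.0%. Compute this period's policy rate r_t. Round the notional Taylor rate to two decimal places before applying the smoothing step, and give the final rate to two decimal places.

5.19%

Output 0.1% above potential → ŷ = 0.1.
r^T_t = 0.4 + 6.0 + 0.5 × (6.0 − 2.3) + 1 × 0.1
   = 0.4 + 6 + 1.85 + 0.1 = 8.35
r_t = 0.89 × 4.80 + 0.11 × 8.35 = 4.272 + 0.9185 = 5.19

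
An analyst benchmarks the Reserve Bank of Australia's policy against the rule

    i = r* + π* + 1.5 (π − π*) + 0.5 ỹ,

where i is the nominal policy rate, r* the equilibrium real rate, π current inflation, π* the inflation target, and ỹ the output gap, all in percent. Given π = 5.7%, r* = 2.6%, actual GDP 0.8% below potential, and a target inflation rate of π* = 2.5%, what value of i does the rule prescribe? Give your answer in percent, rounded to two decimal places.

Output 0.8% below potential → ỹ = -0.8.
i = 2.6 + 2.5 + 1.5 × (5.7 − 2.5) + 0.5 × (-0.8)
   = 2.6 + 2.5 + 4.8 − 0.4 = 9.50

9.50%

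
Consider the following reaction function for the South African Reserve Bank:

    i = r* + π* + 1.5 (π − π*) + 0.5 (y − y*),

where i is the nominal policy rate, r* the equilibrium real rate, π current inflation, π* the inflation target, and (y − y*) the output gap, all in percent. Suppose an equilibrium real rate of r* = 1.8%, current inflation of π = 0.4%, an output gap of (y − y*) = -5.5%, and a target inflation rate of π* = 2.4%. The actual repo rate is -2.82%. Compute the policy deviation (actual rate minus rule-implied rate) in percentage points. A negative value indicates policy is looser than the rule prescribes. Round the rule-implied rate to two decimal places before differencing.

-1.27 pp

i = 1.8 + 2.4 + 1.5 × (0.4 − 2.4) + 0.5 × (-5.5)
   = 1.8 + 2.4 − 3 − 2.75 = -1.55
Deviation = -2.82 − (-1.55) = -1.27 pp.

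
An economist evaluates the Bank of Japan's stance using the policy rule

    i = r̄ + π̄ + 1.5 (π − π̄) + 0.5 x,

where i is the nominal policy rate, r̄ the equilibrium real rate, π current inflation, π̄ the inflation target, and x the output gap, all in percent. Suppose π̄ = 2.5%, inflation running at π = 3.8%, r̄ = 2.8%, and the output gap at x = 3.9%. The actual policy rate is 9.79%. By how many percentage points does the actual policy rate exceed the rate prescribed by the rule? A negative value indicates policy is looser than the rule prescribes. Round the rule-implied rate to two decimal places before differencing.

0.59 pp

i = 2.8 + 2.5 + 1.5 × (3.8 − 2.5) + 0.5 × 3.9
   = 2.8 + 2.5 + 1.95 + 1.95 = 9.20
Deviation = 9.79 − 9.20 = 0.59 pp.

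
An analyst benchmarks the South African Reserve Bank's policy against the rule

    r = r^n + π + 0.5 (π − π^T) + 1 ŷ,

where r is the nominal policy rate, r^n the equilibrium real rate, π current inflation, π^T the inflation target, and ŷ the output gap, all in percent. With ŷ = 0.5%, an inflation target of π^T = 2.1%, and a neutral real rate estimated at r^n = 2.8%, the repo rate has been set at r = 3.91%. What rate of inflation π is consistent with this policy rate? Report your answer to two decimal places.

1.11%

Collecting π: r = r^n + (1 + 0.5) π − 0.5 π^T + 1 ŷ
1.5 π = 3.91 − 2.8 + 0.5 × 2.1 − 1 × 0.5 = 1.66
π = 1.66 / 1.5 = 1.11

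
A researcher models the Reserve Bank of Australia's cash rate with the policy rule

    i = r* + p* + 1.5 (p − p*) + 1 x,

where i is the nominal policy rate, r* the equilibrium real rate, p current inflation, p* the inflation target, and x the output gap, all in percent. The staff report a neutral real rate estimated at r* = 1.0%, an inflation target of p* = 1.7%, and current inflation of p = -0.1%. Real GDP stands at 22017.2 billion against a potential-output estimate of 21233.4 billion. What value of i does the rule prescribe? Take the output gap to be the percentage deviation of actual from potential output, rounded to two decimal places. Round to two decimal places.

3.69%

Output gap = 100 × (22017.2 − 21233.4) / 21233.4 = 3.69%.
i = 1.00 + 1.70 + 1.5 × (-0.10 − 1.70) + 1 × 3.69
   = 1.00 + 1.7 − 2.7 + 3.69 = 3.69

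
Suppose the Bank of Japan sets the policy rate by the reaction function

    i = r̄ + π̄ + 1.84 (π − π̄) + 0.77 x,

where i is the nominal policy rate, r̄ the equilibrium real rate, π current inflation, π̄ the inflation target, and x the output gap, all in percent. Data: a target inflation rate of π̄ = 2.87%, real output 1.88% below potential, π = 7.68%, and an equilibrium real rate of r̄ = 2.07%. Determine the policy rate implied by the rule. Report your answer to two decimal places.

12.34%

Output 1.88% below potential → x = -1.88.
i = 2.07 + 2.87 + 1.84 × (7.68 − 2.87) + 0.77 × (-1.88)
   = 2.07 + 2.87 + 8.8504 − 1.4476 = 12.34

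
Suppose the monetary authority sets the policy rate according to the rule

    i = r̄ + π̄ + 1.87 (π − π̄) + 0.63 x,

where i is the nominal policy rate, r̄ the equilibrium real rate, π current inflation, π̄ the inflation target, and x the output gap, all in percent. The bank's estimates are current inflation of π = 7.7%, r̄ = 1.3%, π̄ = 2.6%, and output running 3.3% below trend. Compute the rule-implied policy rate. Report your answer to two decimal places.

Output 3.3% below potential → x = -3.3.
i = 1.3 + 2.6 + 1.87 × (7.7 − 2.6) + 0.63 × (-3.3)
   = 1.3 + 2.6 + 9.537 − 2.079 = 11.36

11.36%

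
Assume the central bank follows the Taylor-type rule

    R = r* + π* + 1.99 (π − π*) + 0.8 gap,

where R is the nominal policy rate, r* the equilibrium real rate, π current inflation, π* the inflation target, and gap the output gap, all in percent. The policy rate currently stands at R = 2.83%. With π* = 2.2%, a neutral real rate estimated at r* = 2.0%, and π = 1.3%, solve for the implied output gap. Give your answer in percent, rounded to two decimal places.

0.53%

0.8 gap = 2.83 − 2.0 − 2.2 − 1.99 × (1.3 − 2.2) = 0.421
gap = 0.421 / 0.8 = 0.53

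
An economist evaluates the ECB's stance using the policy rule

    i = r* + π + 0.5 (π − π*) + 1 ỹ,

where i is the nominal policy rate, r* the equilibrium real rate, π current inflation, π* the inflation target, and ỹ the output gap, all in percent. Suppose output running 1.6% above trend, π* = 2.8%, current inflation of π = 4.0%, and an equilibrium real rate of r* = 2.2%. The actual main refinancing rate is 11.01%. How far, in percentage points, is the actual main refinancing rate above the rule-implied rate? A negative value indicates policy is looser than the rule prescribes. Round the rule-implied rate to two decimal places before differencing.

2.61 pp

Output 1.6% above potential → ỹ = 1.6.
i = 2.2 + 4.0 + 0.5 × (4.0 − 2.8) + 1 × 1.6
   = 2.2 + 4 + 0.6 + 1.6 = 8.40
Deviation = 11.01 − 8.40 = 2.61 pp.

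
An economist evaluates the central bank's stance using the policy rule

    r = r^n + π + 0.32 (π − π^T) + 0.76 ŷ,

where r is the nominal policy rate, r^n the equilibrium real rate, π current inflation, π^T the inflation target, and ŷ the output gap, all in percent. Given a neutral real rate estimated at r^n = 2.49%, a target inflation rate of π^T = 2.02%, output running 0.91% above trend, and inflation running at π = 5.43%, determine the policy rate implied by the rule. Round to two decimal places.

9.70%

Output 0.91% above potential → ŷ = 0.91.
r = 2.49 + 5.43 + 0.32 × (5.43 − 2.02) + 0.76 × 0.91
   = 2.49 + 5.43 + 1.0912 + 0.6916 = 9.70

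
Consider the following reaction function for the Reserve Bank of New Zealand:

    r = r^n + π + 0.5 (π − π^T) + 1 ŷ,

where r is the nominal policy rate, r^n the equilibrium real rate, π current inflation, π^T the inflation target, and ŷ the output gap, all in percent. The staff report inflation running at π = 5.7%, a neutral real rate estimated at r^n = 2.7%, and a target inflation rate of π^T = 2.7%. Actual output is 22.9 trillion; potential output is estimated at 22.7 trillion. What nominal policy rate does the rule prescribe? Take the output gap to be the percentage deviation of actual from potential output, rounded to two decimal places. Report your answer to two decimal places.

Output gap = 100 × (22.9 − 22.7) / 22.7 = 0.88%.
r = 2.70 + 5.70 + 0.5 × (5.70 − 2.70) + 1 × 0.88
   = 2.70 + 5.7 + 1.5 + 0.88 = 10.78

10.78%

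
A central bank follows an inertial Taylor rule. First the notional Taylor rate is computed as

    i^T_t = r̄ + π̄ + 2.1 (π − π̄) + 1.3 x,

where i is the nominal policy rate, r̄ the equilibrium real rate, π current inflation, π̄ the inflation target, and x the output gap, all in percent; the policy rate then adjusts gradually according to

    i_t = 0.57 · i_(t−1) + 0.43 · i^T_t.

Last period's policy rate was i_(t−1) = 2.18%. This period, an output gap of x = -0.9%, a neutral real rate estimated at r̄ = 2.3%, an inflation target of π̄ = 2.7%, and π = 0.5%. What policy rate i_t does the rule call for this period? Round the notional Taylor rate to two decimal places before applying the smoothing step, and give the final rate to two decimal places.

0.90%

i^T_t = 2.3 + 2.7 + 2.1 × (0.5 − 2.7) + 1.3 × (-0.9)
   = 2.3 + 2.7 − 4.62 − 1.17 = -0.79
i_t = 0.57 × 2.18 + 0.43 × (-0.79) = 1.2426 − 0.3397 = 0.90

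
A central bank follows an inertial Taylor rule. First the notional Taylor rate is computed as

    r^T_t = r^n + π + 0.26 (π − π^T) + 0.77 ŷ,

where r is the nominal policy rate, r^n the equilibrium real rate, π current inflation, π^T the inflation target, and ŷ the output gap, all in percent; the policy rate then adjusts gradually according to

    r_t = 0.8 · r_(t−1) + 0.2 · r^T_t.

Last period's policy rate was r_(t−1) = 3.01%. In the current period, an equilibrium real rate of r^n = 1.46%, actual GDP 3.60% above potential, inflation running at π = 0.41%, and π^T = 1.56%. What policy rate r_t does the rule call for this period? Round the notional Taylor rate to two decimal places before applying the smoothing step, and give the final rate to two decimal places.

Output 3.60% above potential → ŷ = 3.60.
r^T_t = 1.46 + 0.41 + 0.26 × (0.41 − 1.56) + 0.77 × 3.60
   = 1.46 + 0.41 − 0.299 + 2.772 = 4.34
r_t = 0.8 × 3.01 + 0.2 × 4.34 = 2.408 + 0.868 = 3.28

3.28%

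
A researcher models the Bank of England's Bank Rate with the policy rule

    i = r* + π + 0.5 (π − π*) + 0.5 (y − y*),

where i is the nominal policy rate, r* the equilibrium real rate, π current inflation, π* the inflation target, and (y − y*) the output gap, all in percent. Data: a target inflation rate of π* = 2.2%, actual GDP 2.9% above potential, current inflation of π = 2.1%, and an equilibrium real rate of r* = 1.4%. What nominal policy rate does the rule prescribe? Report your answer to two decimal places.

Output 2.9% above potential → (y − y*) = 2.9.
i = 1.4 + 2.1 + 0.5 × (2.1 − 2.2) + 0.5 × 2.9
   = 1.4 + 2.1 − 0.05 + 1.45 = 4.90

4.90%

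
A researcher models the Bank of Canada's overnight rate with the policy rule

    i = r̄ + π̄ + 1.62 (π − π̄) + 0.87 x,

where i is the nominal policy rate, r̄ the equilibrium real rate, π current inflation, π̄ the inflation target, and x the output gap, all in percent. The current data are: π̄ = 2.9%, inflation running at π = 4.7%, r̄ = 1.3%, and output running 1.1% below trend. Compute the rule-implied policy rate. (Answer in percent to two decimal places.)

6.16%

Output 1.1% below potential → x = -1.1.
i = 1.3 + 2.9 + 1.62 × (4.7 − 2.9) + 0.87 × (-1.1)
   = 1.3 + 2.9 + 2.916 − 0.957 = 6.16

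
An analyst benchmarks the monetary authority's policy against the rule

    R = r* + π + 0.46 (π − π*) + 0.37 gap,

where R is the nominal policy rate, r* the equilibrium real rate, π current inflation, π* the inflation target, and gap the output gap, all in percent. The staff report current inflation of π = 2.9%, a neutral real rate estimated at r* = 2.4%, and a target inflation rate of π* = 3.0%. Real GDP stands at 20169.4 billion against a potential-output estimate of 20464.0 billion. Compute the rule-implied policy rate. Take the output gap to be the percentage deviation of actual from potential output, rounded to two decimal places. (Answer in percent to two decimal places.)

4.72%

Output gap = 100 × (20169.4 − 20464.0) / 20464.0 = -1.44%.
R = 2.40 + 2.90 + 0.46 × (2.90 − 3.00) + 0.37 × (-1.44)
   = 2.40 + 2.9 − 0.046 − 0.5328 = 4.72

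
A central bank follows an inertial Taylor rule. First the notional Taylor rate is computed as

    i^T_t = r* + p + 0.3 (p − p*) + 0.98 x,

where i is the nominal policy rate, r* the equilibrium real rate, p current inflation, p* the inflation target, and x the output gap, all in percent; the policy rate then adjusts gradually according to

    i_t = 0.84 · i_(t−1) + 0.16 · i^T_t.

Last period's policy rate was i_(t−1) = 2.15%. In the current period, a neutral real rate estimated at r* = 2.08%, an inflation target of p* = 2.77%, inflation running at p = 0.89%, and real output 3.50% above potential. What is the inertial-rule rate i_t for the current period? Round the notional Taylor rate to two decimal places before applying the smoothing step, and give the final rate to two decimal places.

2.74%

Output 3.50% above potential → x = 3.50.
i^T_t = 2.08 + 0.89 + 0.3 × (0.89 − 2.77) + 0.98 × 3.50
   = 2.08 + 0.89 − 0.564 + 3.43 = 5.84
i_t = 0.84 × 2.15 + 0.16 × 5.84 = 1.806 + 0.9344 = 2.74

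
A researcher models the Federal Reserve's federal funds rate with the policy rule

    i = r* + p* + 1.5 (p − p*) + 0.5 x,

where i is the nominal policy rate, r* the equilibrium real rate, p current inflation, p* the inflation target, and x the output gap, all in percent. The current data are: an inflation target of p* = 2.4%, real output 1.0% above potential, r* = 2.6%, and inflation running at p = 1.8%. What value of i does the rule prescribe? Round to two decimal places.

Output 1.0% above potential → x = 1.0.
i = 2.6 + 2.4 + 1.5 × (1.8 − 2.4) + 0.5 × 1.0
   = 2.6 + 2.4 − 0.9 + 0.5 = 4.60

4.60%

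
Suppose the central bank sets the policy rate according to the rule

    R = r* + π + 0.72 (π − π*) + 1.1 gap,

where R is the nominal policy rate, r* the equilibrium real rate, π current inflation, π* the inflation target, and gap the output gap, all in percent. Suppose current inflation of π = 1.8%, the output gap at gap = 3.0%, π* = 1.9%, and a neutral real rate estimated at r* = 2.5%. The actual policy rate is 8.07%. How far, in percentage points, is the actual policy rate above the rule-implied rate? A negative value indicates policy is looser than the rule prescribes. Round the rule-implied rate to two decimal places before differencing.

R = 2.5 + 1.8 + 0.72 × (1.8 − 1.9) + 1.1 × 3.0
   = 2.5 + 1.8 − 0.072 + 3.3 = 7.53
Deviation = 8.07 − 7.53 = 0.54 pp.

0.54 pp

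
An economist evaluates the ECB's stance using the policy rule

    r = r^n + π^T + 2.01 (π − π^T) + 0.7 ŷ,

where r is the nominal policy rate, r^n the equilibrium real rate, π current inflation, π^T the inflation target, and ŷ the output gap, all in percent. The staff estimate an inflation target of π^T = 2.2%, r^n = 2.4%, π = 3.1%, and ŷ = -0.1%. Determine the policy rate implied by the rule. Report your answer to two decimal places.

r = 2.4 + 2.2 + 2.01 × (3.1 − 2.2) + 0.7 × (-0.1)
   = 2.4 + 2.2 + 1.809 − 0.07 = 6.34

6.34%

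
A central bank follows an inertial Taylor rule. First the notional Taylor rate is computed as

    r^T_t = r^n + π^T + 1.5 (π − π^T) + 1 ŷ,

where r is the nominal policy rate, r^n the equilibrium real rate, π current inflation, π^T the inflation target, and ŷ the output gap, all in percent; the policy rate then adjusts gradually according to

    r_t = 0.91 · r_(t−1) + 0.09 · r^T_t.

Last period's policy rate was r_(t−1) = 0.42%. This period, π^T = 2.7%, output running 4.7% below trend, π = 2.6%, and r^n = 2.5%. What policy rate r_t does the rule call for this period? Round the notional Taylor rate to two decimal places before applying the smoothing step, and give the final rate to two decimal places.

Output 4.7% below potential → ŷ = -4.7.
r^T_t = 2.5 + 2.7 + 1.5 × (2.6 − 2.7) + 1 × (-4.7)
   = 2.5 + 2.7 − 0.15 − 4.7 = 0.35
r_t = 0.91 × 0.42 + 0.09 × 0.35 = 0.3822 + 0.0315 = 0.41

0.41%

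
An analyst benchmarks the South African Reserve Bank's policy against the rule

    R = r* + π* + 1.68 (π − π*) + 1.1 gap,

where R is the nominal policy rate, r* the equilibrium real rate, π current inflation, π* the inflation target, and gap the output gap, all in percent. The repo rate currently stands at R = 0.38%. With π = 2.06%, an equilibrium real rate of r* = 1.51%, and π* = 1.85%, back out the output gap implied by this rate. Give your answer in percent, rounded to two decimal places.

-3.03%

1.1 gap = 0.38 − 1.51 − 1.85 − 1.68 × (2.06 − 1.85) = -3.3328
gap = -3.3328 / 1.1 = -3.03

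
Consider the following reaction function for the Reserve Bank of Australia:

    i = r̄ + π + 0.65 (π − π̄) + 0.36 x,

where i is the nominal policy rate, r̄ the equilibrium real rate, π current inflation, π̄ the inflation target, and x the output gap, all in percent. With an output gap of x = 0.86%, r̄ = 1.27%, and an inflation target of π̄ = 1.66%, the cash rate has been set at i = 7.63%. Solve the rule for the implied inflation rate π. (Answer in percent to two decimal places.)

4.32%

Collecting π: i = r̄ + (1 + 0.65) π − 0.65 π̄ + 0.36 x
1.65 π = 7.63 − 1.27 + 0.65 × 1.66 − 0.36 × 0.86 = 7.1294
π = 7.1294 / 1.65 = 4.32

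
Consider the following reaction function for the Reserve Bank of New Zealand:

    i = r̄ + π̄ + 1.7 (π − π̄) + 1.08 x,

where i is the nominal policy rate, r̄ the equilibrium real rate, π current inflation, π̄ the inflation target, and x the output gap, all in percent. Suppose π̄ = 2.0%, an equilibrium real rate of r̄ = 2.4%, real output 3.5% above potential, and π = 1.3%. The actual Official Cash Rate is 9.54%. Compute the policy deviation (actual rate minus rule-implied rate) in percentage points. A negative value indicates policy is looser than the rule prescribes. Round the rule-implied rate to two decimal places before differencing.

Output 3.5% above potential → x = 3.5.
i = 2.4 + 2.0 + 1.7 × (1.3 − 2.0) + 1.08 × 3.5
   = 2.4 + 2 − 1.19 + 3.78 = 6.99
Deviation = 9.54 − 6.99 = 2.55 pp.

2.55 pp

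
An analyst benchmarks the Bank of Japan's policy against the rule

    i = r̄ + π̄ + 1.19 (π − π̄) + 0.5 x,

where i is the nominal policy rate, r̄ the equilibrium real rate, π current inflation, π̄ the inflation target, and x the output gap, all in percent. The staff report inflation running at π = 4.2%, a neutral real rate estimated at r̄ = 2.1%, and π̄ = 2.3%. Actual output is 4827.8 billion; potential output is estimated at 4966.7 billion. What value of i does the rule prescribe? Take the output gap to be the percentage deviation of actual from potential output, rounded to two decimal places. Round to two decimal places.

Output gap = 100 × (4827.8 − 4966.7) / 4966.7 = -2.80%.
i = 2.10 + 2.30 + 1.19 × (4.20 − 2.30) + 0.5 × (-2.80)
   = 2.10 + 2.3 + 2.261 − 1.4 = 5.26

5.26%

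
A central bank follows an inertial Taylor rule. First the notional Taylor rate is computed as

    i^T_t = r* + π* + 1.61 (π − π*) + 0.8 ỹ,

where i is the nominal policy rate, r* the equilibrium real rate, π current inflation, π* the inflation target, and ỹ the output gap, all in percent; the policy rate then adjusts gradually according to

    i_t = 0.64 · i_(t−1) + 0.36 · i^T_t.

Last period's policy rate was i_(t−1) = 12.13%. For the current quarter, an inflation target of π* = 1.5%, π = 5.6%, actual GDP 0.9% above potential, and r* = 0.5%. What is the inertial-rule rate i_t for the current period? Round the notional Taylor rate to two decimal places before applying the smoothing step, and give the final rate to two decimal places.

Output 0.9% above potential → ỹ = 0.9.
i^T_t = 0.5 + 1.5 + 1.61 × (5.6 − 1.5) + 0.8 × 0.9
   = 0.5 + 1.5 + 6.601 + 0.72 = 9.32
i_t = 0.64 × 12.13 + 0.36 × 9.32 = 7.7632 + 3.3552 = 11.12

11.12%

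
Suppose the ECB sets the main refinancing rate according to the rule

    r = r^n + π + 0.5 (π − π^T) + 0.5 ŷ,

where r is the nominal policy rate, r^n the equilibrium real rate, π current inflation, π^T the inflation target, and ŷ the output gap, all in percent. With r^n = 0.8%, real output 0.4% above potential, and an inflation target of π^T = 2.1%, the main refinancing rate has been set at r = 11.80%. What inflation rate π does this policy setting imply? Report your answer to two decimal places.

7.90%

Output 0.4% above potential → ŷ = 0.4.
Collecting π: r = r^n + (1 + 0.5) π − 0.5 π^T + 0.5 ŷ
1.5 π = 11.80 − 0.8 + 0.5 × 2.1 − 0.5 × 0.4 = 11.85
π = 11.85 / 1.5 = 7.90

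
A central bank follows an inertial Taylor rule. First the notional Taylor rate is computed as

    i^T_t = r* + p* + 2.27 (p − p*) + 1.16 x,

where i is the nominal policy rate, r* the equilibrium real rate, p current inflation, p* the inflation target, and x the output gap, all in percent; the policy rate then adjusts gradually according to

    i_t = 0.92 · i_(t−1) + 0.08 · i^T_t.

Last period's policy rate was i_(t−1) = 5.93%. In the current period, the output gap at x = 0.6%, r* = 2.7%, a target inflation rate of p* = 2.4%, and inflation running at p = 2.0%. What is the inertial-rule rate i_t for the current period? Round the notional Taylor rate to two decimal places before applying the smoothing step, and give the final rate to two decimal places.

i^T_t = 2.7 + 2.4 + 2.27 × (2.0 − 2.4) + 1.16 × 0.6
   = 2.7 + 2.4 − 0.908 + 0.696 = 4.89
i_t = 0.92 × 5.93 + 0.08 × 4.89 = 5.4556 + 0.3912 = 5.85

5.85%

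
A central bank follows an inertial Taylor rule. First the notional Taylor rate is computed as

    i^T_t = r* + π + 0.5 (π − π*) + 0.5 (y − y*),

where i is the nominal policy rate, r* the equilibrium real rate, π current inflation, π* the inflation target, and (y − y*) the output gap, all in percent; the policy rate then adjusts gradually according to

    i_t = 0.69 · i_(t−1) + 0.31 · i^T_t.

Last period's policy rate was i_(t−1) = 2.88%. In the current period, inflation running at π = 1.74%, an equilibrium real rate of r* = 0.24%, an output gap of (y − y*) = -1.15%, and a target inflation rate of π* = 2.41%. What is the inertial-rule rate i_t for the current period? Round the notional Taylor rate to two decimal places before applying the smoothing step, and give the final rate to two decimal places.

i^T_t = 0.24 + 1.74 + 0.5 × (1.74 − 2.41) + 0.5 × (-1.15)
   = 0.24 + 1.74 − 0.335 − 0.575 = 1.07
i_t = 0.69 × 2.88 + 0.31 × 1.07 = 1.9872 + 0.3317 = 2.32

2.32%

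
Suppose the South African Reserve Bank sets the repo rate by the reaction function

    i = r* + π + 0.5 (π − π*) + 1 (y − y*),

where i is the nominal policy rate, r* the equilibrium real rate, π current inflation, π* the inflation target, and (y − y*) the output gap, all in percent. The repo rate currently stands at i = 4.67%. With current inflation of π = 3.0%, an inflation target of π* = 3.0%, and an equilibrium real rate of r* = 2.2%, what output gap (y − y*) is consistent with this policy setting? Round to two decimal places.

1 (y − y*) = 4.67 − 2.2 − 3.0 − 0.5 × (3.0 − 3.0) = -0.53
(y − y*) = -0.53 / 1 = -0.53

-0.53%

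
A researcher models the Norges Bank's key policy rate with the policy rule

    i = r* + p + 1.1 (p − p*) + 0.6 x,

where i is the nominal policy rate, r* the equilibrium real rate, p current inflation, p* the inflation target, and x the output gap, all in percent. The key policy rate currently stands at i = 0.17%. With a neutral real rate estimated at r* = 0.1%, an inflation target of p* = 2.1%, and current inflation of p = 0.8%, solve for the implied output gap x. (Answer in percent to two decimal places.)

1.17%

0.6 x = 0.17 − 0.1 − 0.8 − 1.1 × (0.8 − 2.1) = 0.7
x = 0.7 / 0.6 = 1.17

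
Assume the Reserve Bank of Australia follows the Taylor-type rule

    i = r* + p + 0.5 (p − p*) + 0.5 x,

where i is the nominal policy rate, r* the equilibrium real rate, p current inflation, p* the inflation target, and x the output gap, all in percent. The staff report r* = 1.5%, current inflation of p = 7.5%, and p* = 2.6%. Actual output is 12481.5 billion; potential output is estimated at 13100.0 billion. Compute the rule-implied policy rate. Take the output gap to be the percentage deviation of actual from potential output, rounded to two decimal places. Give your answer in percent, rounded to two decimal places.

9.09%

Output gap = 100 × (12481.5 − 13100.0) / 13100.0 = -4.72%.
i = 1.50 + 7.50 + 0.5 × (7.50 − 2.60) + 0.5 × (-4.72)
   = 1.50 + 7.5 + 2.45 − 2.36 = 9.09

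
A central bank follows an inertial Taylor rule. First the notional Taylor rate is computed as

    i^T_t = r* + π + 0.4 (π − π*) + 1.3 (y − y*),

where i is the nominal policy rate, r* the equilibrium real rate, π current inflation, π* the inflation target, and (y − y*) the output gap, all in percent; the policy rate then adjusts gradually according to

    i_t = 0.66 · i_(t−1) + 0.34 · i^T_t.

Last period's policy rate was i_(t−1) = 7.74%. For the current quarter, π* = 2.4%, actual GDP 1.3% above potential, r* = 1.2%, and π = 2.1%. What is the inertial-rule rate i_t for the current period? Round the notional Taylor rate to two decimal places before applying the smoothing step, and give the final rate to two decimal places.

6.76%

Output 1.3% above potential → (y − y*) = 1.3.
i^T_t = 1.2 + 2.1 + 0.4 × (2.1 − 2.4) + 1.3 × 1.3
   = 1.2 + 2.1 − 0.12 + 1.69 = 4.87
i_t = 0.66 × 7.74 + 0.34 × 4.87 = 5.1084 + 1.6558 = 6.76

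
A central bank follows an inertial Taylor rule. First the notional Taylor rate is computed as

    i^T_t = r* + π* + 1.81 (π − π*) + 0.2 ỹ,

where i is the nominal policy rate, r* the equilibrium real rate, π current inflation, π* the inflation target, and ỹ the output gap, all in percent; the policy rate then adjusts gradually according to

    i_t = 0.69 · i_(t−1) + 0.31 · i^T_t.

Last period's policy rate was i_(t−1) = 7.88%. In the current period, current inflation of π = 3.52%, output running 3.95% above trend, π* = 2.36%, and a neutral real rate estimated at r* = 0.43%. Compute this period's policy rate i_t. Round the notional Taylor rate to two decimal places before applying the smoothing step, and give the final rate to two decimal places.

Output 3.95% above potential → ỹ = 3.95.
i^T_t = 0.43 + 2.36 + 1.81 × (3.52 − 2.36) + 0.2 × 3.95
   = 0.43 + 2.36 + 2.0996 + 0.79 = 5.68
i_t = 0.69 × 7.88 + 0.31 × 5.68 = 5.4372 + 1.7608 = 7.20

7.20%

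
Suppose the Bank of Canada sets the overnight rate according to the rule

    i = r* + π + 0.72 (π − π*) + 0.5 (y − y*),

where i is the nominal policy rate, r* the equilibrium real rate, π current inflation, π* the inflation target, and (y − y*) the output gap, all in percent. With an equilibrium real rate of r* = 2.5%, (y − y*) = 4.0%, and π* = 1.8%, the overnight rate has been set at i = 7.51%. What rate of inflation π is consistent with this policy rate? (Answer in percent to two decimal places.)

2.50%

Collecting π: i = r* + (1 + 0.72) π − 0.72 π* + 0.5 (y − y*)
1.72 π = 7.51 − 2.5 + 0.72 × 1.8 − 0.5 × 4.0 = 4.306
π = 4.306 / 1.72 = 2.50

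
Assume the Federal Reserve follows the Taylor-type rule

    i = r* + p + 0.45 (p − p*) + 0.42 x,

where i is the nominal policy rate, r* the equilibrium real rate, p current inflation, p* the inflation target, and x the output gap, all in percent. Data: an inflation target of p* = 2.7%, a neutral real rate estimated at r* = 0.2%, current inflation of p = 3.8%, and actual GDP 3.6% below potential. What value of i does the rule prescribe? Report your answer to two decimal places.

2.98%

Output 3.6% below potential → x = -3.6.
i = 0.2 + 3.8 + 0.45 × (3.8 − 2.7) + 0.42 × (-3.6)
   = 0.2 + 3.8 + 0.495 − 1.512 = 2.98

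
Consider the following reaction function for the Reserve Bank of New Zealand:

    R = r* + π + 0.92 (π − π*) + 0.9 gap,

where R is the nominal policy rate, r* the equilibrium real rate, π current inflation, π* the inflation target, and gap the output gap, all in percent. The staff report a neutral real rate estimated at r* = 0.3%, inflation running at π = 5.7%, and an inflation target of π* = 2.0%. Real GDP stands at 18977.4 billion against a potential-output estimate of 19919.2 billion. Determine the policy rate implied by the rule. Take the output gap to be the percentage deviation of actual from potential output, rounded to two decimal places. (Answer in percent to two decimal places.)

Output gap = 100 × (18977.4 − 19919.2) / 19919.2 = -4.73%.
R = 0.30 + 5.70 + 0.92 × (5.70 − 2.00) + 0.9 × (-4.73)
   = 0.30 + 5.7 + 3.404 − 4.257 = 5.15

5.15%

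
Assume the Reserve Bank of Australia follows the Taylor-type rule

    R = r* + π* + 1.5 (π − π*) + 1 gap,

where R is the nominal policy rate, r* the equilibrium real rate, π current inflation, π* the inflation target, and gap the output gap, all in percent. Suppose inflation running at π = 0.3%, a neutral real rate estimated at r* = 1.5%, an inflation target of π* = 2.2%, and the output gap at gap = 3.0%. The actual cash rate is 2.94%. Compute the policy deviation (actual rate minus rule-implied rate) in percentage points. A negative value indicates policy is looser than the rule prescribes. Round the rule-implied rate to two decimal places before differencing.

-0.91 pp

R = 1.5 + 2.2 + 1.5 × (0.3 − 2.2) + 1 × 3.0
   = 1.5 + 2.2 − 2.85 + 3 = 3.85
Deviation = 2.94 − 3.85 = -0.91 pp.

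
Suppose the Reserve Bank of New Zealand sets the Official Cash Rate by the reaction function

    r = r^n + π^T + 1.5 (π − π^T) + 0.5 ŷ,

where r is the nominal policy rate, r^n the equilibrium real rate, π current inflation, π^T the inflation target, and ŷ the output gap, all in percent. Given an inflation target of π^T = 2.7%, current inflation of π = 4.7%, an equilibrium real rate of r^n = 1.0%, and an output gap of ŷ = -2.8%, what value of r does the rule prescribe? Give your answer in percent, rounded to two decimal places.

r = 1.0 + 2.7 + 1.5 × (4.7 − 2.7) + 0.5 × (-2.8)
   = 1.0 + 2.7 + 3 − 1.4 = 5.30

5.30%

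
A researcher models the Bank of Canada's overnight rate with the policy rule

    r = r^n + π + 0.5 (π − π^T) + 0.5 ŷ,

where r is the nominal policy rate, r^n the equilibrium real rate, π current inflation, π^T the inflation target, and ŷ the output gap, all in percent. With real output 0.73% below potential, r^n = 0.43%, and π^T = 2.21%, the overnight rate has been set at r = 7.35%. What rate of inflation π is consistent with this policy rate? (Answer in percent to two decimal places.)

5.59%

Output 0.73% below potential → ŷ = -0.73.
Collecting π: r = r^n + (1 + 0.5) π − 0.5 π^T + 0.5 ŷ
1.5 π = 7.35 − 0.43 + 0.5 × 2.21 − 0.5 × (-0.73) = 8.39
π = 8.39 / 1.5 = 5.59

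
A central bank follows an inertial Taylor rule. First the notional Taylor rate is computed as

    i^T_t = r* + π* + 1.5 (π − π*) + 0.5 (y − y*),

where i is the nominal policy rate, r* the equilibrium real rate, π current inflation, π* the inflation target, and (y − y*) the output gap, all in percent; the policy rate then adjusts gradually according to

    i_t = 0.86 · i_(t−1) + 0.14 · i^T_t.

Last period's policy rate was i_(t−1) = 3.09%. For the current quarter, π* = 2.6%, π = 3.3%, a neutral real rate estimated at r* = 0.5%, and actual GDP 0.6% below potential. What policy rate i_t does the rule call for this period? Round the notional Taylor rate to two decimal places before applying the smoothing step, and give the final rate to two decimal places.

Output 0.6% below potential → (y − y*) = -0.6.
i^T_t = 0.5 + 2.6 + 1.5 × (3.3 − 2.6) + 0.5 × (-0.6)
   = 0.5 + 2.6 + 1.05 − 0.3 = 3.85
i_t = 0.86 × 3.09 + 0.14 × 3.85 = 2.6574 + 0.539 = 3.20

3.20%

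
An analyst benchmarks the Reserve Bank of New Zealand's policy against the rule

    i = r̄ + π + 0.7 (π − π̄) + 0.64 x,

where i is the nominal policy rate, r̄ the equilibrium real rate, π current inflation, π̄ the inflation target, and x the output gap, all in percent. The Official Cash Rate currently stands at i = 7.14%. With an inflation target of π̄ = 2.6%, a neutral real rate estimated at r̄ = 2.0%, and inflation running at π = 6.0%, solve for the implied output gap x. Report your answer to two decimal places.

0.64 x = 7.14 − 2.0 − 6.0 − 0.7 × (6.0 − 2.6) = -3.24
x = -3.24 / 0.64 = -5.06

-5.06%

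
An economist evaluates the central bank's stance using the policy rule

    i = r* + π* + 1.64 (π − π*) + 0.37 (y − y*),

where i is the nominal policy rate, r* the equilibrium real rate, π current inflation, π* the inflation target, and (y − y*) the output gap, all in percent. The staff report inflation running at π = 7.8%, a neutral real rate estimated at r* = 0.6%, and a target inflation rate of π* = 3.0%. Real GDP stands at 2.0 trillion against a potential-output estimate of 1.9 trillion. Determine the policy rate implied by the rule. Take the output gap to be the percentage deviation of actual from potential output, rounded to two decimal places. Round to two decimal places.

13.42%

Output gap = 100 × (2.0 − 1.9) / 1.9 = 5.26%.
i = 0.60 + 3.00 + 1.64 × (7.80 − 3.00) + 0.37 × 5.26
   = 0.60 + 3 + 7.872 + 1.9462 = 13.42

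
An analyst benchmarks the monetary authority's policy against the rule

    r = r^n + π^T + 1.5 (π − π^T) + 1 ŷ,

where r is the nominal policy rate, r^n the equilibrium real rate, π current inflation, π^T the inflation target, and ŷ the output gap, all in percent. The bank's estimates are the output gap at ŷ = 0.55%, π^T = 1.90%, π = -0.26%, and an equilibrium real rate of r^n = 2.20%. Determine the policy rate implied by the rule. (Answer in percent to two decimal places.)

1.41%

r = 2.20 + 1.90 + 1.5 × (-0.26 − 1.90) + 1 × 0.55
   = 2.20 + 1.9 − 3.24 + 0.55 = 1.41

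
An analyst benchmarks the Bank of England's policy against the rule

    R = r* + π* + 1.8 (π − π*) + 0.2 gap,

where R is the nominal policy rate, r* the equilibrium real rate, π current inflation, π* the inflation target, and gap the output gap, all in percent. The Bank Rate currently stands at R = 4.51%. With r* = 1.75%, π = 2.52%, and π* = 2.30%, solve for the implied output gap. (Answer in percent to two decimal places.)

0.2 gap = 4.51 − 1.75 − 2.30 − 1.8 × (2.52 − 2.30) = 0.064
gap = 0.064 / 0.2 = 0.32

0.32%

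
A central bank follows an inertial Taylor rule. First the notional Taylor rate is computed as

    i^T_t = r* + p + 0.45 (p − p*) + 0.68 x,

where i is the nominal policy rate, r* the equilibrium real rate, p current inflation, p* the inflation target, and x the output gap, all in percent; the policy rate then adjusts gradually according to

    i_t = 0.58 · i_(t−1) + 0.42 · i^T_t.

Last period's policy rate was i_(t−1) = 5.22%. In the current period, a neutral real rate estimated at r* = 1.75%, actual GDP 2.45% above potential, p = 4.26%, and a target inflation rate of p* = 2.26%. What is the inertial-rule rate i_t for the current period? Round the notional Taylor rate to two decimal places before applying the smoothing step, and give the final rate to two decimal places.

6.63%

Output 2.45% above potential → x = 2.45.
i^T_t = 1.75 + 4.26 + 0.45 × (4.26 − 2.26) + 0.68 × 2.45
   = 1.75 + 4.26 + 0.9 + 1.666 = 8.58
i_t = 0.58 × 5.22 + 0.42 × 8.58 = 3.0276 + 3.6036 = 6.63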